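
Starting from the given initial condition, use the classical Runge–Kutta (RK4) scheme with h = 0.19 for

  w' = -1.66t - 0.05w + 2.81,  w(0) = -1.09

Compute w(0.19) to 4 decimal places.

RK4: k1 = f(t_n, w_n); k2 = f(t_n + h/2, w_n + (h/2)·k1); k3 = f(t_n + h/2, w_n + (h/2)·k2); k4 = f(t_n + h, w_n + h·k3); w_{n+1} = w_n + (h/6)·(k1 + 2k2 + 2k3 + k4).
t=0.000000, w=-1.090000:
  k1 = f(0.000000, -1.090000) = 2.864500
  k2 = f(0.095000, -0.817873) = 2.693194
  k3 = f(0.095000, -0.834147) = 2.694007
  k4 = f(0.190000, -0.578139) = 2.523507
  w ← -1.090000 + (0.19/6)·(k1 + 2k2 + 2k3 + k4) = -0.578190
w(0.19) ≈ -0.5782

-0.5782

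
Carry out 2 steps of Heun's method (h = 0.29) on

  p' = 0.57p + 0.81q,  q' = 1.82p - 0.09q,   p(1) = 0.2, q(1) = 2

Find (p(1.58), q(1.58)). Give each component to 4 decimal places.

1.4806, 2.6883

Heun on (p,q): k1 = f(t_n, state_n); k2 = f(t_n + h, state_n + h·k1); state_{n+1} = state_n + (h/2)·(k1 + k2).
1.000000: (0.200000, 2.000000)
  k1 = (1.734000, 0.184000)
  predictor → (0.702860, 2.053360)
  k2 = (2.063852, 1.094403)
  → (0.750689, 2.185368)
1.290000: (0.750689, 2.185368)
  k1 = (2.198041, 1.169570)
  predictor → (1.388120, 2.524544)
  k2 = (2.836109, 2.299170)
  → (1.480640, 2.688336)
(p(1.58), q(1.58)) ≈ (1.4806, 2.6883)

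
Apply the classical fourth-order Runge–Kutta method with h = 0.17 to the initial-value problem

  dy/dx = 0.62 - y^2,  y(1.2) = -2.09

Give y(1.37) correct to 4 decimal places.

-3.0675

RK4: k1 = f(x_n, y_n); k2 = f(x_n + h/2, y_n + (h/2)·k1); k3 = f(x_n + h/2, y_n + (h/2)·k2); k4 = f(x_n + h, y_n + h·k3); y_{n+1} = y_n + (h/6)·(k1 + 2k2 + 2k3 + k4).
x=1.200000, y=-2.090000:
  k1 = f(1.200000, -2.090000) = -3.748100
  k2 = f(1.285000, -2.408588) = -5.181299
  k3 = f(1.285000, -2.530410) = -5.782977
  k4 = f(1.370000, -3.073106) = -8.823981
  y ← -2.090000 + (0.17/6)·(k1 + 2k2 + 2k3 + k4) = -3.067518
y(1.37) ≈ -3.0675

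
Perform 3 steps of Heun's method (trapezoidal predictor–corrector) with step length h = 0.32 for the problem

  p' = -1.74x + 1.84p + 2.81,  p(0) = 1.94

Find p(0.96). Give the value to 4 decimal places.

16.0538

Heun: k1 = f(x_n, p_n); k2 = f(x_n + h, p_n + h·k1); p_{n+1} = p_n + (h/2)·(k1 + k2).
x=0.000000, p=1.940000:
  k1 = f(0.000000, 1.940000) = 6.379600
  k2 = f(0.320000, 3.981472) = 9.579108
  p ← 1.940000 + (0.32/2)·(6.379600 + 9.579108) = 4.493393
x=0.320000, p=4.493393:
  k1 = f(0.320000, 4.493393) = 10.521044
  k2 = f(0.640000, 7.860127) = 16.159034
  p ← 4.493393 + (0.32/2)·(10.521044 + 16.159034) = 8.762206
x=0.640000, p=8.762206:
  k1 = f(0.640000, 8.762206) = 17.818859
  k2 = f(0.960000, 14.464241) = 27.753803
  p ← 8.762206 + (0.32/2)·(17.818859 + 27.753803) = 16.053832
p(0.96) ≈ 16.0538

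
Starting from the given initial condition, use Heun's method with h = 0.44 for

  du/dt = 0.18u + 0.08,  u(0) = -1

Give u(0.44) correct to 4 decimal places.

-1.0457

Heun: k1 = f(t_n, u_n); k2 = f(t_n + h, u_n + h·k1); u_{n+1} = u_n + (h/2)·(k1 + k2).
t=0.000000, u=-1.000000:
  k1 = f(0.000000, -1.000000) = -0.100000
  k2 = f(0.440000, -1.044000) = -0.107920
  u ← -1.000000 + (0.44/2)·(-0.100000 + (-0.107920)) = -1.045742
u(0.44) ≈ -1.0457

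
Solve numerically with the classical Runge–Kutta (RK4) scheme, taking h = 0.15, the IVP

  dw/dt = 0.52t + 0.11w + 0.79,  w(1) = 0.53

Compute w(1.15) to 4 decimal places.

0.7428

RK4: k1 = f(t_n, w_n); k2 = f(t_n + h/2, w_n + (h/2)·k1); k3 = f(t_n + h/2, w_n + (h/2)·k2); k4 = f(t_n + h, w_n + h·k3); w_{n+1} = w_n + (h/6)·(k1 + 2k2 + 2k3 + k4).
t=1.000000, w=0.530000:
  k1 = f(1.000000, 0.530000) = 1.368300
  k2 = f(1.075000, 0.632623) = 1.418588
  k3 = f(1.075000, 0.636394) = 1.419003
  k4 = f(1.150000, 0.742851) = 1.469714
  w ← 0.530000 + (0.15/6)·(k1 + 2k2 + 2k3 + k4) = 0.742830
w(1.15) ≈ 0.7428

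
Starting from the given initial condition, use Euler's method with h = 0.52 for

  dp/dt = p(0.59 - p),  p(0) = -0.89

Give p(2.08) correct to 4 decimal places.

-67.4749

Euler: p_{n+1} = p_n + h·f(t_n, p_n).
t=0.000000, p=-0.890000: f=-1.317200 → p ← -0.890000 + 0.52·(-1.317200) = -1.574944
t=0.520000, p=-1.574944: f=-3.409666 → p ← -1.574944 + 0.52·(-3.409666) = -3.347970
t=1.040000, p=-3.347970: f=-13.184206 → p ← -3.347970 + 0.52·(-13.184206) = -10.203757
t=1.560000, p=-10.203757: f=-110.136879 → p ← -10.203757 + 0.52·(-110.136879) = -67.474934
p(2.08) ≈ -67.4749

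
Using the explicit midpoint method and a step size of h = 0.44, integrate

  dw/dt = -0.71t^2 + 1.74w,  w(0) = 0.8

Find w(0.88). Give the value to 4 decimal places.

Midpoint: k1 = f(t_n, w_n); k2 = f(t_n + h/2, w_n + (h/2)·k1); w_{n+1} = w_n + h·k2.
t=0.000000, w=0.800000:
  k1 = f(0.000000, 0.800000) = 1.392000
  k2 = f(0.220000, 1.106240) = 1.890494
  w ← 0.800000 + 0.44·1.890494 = 1.631817
t=0.440000, w=1.631817:
  k1 = f(0.440000, 1.631817) = 2.701906
  k2 = f(0.660000, 2.226236) = 3.564375
  w ← 1.631817 + 0.44·3.564375 = 3.200142
w(0.88) ≈ 3.2001

3.2001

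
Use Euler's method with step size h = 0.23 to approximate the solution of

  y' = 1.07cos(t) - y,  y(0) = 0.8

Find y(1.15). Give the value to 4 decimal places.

Euler: y_{n+1} = y_n + h·f(t_n, y_n).
t=0.000000, y=0.800000: f=0.270000 → y ← 0.800000 + 0.23·0.270000 = 0.862100
t=0.230000, y=0.862100: f=0.179723 → y ← 0.862100 + 0.23·0.179723 = 0.903436
t=0.460000, y=0.903436: f=0.055340 → y ← 0.903436 + 0.23·0.055340 = 0.916164
t=0.690000, y=0.916164: f=-0.090931 → y ← 0.916164 + 0.23·(-0.090931) = 0.895250
t=0.920000, y=0.895250: f=-0.247023 → y ← 0.895250 + 0.23·(-0.247023) = 0.838435
y(1.15) ≈ 0.8384

0.8384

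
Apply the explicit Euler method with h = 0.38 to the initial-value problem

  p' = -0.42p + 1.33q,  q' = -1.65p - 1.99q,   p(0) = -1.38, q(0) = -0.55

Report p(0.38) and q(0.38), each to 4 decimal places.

-1.4377, 0.7312

Euler on (p,q): p_{n+1} = p_n + h·p', q_{n+1} = q_n + h·q'.
0.000000: (-1.380000, -0.550000); f=(-0.151900, 3.371500) → (-1.437722, 0.731170)
(p(0.38), q(0.38)) ≈ (-1.4377, 0.7312)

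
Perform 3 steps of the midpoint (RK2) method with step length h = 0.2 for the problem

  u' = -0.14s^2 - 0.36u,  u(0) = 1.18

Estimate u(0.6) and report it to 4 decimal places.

0.9416

Midpoint: k1 = f(s_n, u_n); k2 = f(s_n + h/2, u_n + (h/2)·k1); u_{n+1} = u_n + h·k2.
s=0.000000, u=1.180000:
  k1 = f(0.000000, 1.180000) = -0.424800
  k2 = f(0.100000, 1.137520) = -0.410907
  u ← 1.180000 + 0.2·(-0.410907) = 1.097819
s=0.200000, u=1.097819:
  k1 = f(0.200000, 1.097819) = -0.400815
  k2 = f(0.300000, 1.057737) = -0.393385
  u ← 1.097819 + 0.2·(-0.393385) = 1.019141
s=0.400000, u=1.019141:
  k1 = f(0.400000, 1.019141) = -0.389291
  k2 = f(0.500000, 0.980212) = -0.387876
  u ← 1.019141 + 0.2·(-0.387876) = 0.941566
u(0.6) ≈ 0.9416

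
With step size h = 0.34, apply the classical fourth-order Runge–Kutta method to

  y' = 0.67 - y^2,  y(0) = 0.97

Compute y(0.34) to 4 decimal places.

0.9021

RK4: k1 = f(x_n, y_n); k2 = f(x_n + h/2, y_n + (h/2)·k1); k3 = f(x_n + h/2, y_n + (h/2)·k2); k4 = f(x_n + h, y_n + h·k3); y_{n+1} = y_n + (h/6)·(k1 + 2k2 + 2k3 + k4).
x=0.000000, y=0.970000:
  k1 = f(0.000000, 0.970000) = -0.270900
  k2 = f(0.170000, 0.923947) = -0.183678
  k3 = f(0.170000, 0.938775) = -0.211298
  k4 = f(0.340000, 0.898159) = -0.136689
  y ← 0.970000 + (0.34/6)·(k1 + 2k2 + 2k3 + k4) = 0.902139
y(0.34) ≈ 0.9021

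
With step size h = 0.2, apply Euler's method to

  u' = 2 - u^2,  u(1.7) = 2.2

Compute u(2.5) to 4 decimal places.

1.4294

Euler: u_{n+1} = u_n + h·f(x_n, u_n).
x=1.700000, u=2.200000: f=-2.840000 → u ← 2.200000 + 0.2·(-2.840000) = 1.632000
x=1.900000, u=1.632000: f=-0.663424 → u ← 1.632000 + 0.2·(-0.663424) = 1.499315
x=2.100000, u=1.499315: f=-0.247946 → u ← 1.499315 + 0.2·(-0.247946) = 1.449726
x=2.300000, u=1.449726: f=-0.101705 → u ← 1.449726 + 0.2·(-0.101705) = 1.429385
u(2.5) ≈ 1.4294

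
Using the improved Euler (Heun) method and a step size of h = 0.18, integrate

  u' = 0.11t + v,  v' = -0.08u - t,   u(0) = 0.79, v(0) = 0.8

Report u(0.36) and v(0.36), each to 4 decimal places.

Heun on (u,v): k1 = f(t_n, state_n); k2 = f(t_n + h, state_n + h·k1); state_{n+1} = state_n + (h/2)·(k1 + k2).
0.000000: (0.790000, 0.800000)
  k1 = (0.800000, -0.063200)
  predictor → (0.934000, 0.788624)
  k2 = (0.808424, -0.254720)
  → (0.934758, 0.771387)
0.180000: (0.934758, 0.771387)
  k1 = (0.791187, -0.254781)
  predictor → (1.077172, 0.725527)
  k2 = (0.765127, -0.446174)
  → (1.074826, 0.708301)
(u(0.36), v(0.36)) ≈ (1.0748, 0.7083)

1.0748, 0.7083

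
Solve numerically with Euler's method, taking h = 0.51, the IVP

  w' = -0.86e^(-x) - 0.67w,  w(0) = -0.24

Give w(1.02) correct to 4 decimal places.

Euler: w_{n+1} = w_n + h·f(x_n, w_n).
x=0.000000, w=-0.240000: f=-0.699200 → w ← -0.240000 + 0.51·(-0.699200) = -0.596592
x=0.510000, w=-0.596592: f=-0.116710 → w ← -0.596592 + 0.51·(-0.116710) = -0.656114
w(1.02) ≈ -0.6561

-0.6561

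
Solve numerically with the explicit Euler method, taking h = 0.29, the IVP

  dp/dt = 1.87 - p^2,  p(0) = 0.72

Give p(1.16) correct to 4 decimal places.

1.3640

Euler: p_{n+1} = p_n + h·f(t_n, p_n).
t=0.000000, p=0.720000: f=1.351600 → p ← 0.720000 + 0.29·1.351600 = 1.111964
t=0.290000, p=1.111964: f=0.633536 → p ← 1.111964 + 0.29·0.633536 = 1.295689
t=0.580000, p=1.295689: f=0.191189 → p ← 1.295689 + 0.29·0.191189 = 1.351134
t=0.870000, p=1.351134: f=0.044436 → p ← 1.351134 + 0.29·0.044436 = 1.364021
p(1.16) ≈ 1.3640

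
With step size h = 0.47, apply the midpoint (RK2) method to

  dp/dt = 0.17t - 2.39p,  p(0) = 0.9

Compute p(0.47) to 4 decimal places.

Midpoint: k1 = f(t_n, p_n); k2 = f(t_n + h/2, p_n + (h/2)·k1); p_{n+1} = p_n + h·k2.
t=0.000000, p=0.900000:
  k1 = f(0.000000, 0.900000) = -2.151000
  k2 = f(0.235000, 0.394515) = -0.902941
  p ← 0.900000 + 0.47·(-0.902941) = 0.475618
p(0.47) ≈ 0.4756

0.4756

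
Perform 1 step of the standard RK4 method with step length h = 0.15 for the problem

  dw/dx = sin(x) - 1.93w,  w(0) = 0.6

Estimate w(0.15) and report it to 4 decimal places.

RK4: k1 = f(x_n, w_n); k2 = f(x_n + h/2, w_n + (h/2)·k1); k3 = f(x_n + h/2, w_n + (h/2)·k2); k4 = f(x_n + h, w_n + h·k3); w_{n+1} = w_n + (h/6)·(k1 + 2k2 + 2k3 + k4).
x=0.000000, w=0.600000:
  k1 = f(0.000000, 0.600000) = -1.158000
  k2 = f(0.075000, 0.513150) = -0.915450
  k3 = f(0.075000, 0.531341) = -0.950559
  k4 = f(0.150000, 0.457416) = -0.733375
  w ← 0.600000 + (0.15/6)·(k1 + 2k2 + 2k3 + k4) = 0.459415
w(0.15) ≈ 0.4594

0.4594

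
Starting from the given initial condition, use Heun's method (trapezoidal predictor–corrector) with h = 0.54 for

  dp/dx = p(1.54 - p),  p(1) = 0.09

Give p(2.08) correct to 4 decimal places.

Heun: k1 = f(x_n, p_n); k2 = f(x_n + h, p_n + h·k1); p_{n+1} = p_n + (h/2)·(k1 + k2).
x=1.000000, p=0.090000:
  k1 = f(1.000000, 0.090000) = 0.130500
  k2 = f(1.540000, 0.160470) = 0.221373
  p ← 0.090000 + (0.54/2)·(0.130500 + 0.221373) = 0.185006
x=1.540000, p=0.185006:
  k1 = f(1.540000, 0.185006) = 0.250682
  k2 = f(2.080000, 0.320374) = 0.390736
  p ← 0.185006 + (0.54/2)·(0.250682 + 0.390736) = 0.358189
p(2.08) ≈ 0.3582

0.3582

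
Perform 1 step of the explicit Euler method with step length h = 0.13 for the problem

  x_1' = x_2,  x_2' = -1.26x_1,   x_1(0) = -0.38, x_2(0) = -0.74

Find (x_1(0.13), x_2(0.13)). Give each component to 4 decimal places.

Euler on (x_1,x_2): x_1_{n+1} = x_1_n + h·x_1', x_2_{n+1} = x_2_n + h·x_2'.
0.000000: (-0.380000, -0.740000); f=(-0.740000, 0.478800) → (-0.476200, -0.677756)
(x_1(0.13), x_2(0.13)) ≈ (-0.4762, -0.6778)

-0.4762, -0.6778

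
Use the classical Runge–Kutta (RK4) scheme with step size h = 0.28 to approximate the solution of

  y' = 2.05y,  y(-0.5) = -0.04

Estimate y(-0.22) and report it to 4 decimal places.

RK4: k1 = f(t_n, y_n); k2 = f(t_n + h/2, y_n + (h/2)·k1); k3 = f(t_n + h/2, y_n + (h/2)·k2); k4 = f(t_n + h, y_n + h·k3); y_{n+1} = y_n + (h/6)·(k1 + 2k2 + 2k3 + k4).
t=-0.500000, y=-0.040000:
  k1 = f(-0.500000, -0.040000) = -0.082000
  k2 = f(-0.360000, -0.051480) = -0.105534
  k3 = f(-0.360000, -0.054775) = -0.112288
  k4 = f(-0.220000, -0.071441) = -0.146453
  y ← -0.040000 + (0.28/6)·(k1 + 2k2 + 2k3 + k4) = -0.070991
y(-0.22) ≈ -0.0710

-0.0710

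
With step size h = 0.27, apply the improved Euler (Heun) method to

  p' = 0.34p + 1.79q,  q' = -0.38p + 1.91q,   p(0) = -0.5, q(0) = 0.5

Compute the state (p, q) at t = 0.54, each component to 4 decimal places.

Heun on (p,q): k1 = f(t_n, state_n); k2 = f(t_n + h, state_n + h·k1); state_{n+1} = state_n + (h/2)·(k1 + k2).
0.000000: (-0.500000, 0.500000)
  k1 = (0.725000, 1.145000)
  predictor → (-0.304250, 0.809150)
  k2 = (1.344934, 1.661091)
  → (-0.220559, 0.878822)
0.270000: (-0.220559, 0.878822)
  k1 = (1.498102, 1.762363)
  predictor → (0.183929, 1.354660)
  k2 = (2.487378, 2.517508)
  → (0.317481, 1.456605)
(p(0.54), q(0.54)) ≈ (0.3175, 1.4566)

0.3175, 1.4566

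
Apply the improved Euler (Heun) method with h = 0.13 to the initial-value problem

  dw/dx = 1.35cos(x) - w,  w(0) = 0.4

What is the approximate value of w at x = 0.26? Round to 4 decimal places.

Heun: k1 = f(x_n, w_n); k2 = f(x_n + h, w_n + h·k1); w_{n+1} = w_n + (h/2)·(k1 + k2).
x=0.000000, w=0.400000:
  k1 = f(0.000000, 0.400000) = 0.950000
  k2 = f(0.130000, 0.523500) = 0.815109
  w ← 0.400000 + (0.13/2)·(0.950000 + 0.815109) = 0.514732
x=0.130000, w=0.514732:
  k1 = f(0.130000, 0.514732) = 0.823877
  k2 = f(0.260000, 0.621836) = 0.682790
  w ← 0.514732 + (0.13/2)·(0.823877 + 0.682790) = 0.612665
w(0.26) ≈ 0.6127

0.6127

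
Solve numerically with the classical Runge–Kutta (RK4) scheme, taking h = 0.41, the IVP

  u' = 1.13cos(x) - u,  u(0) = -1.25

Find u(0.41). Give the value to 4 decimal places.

-0.4614

RK4: k1 = f(x_n, u_n); k2 = f(x_n + h/2, u_n + (h/2)·k1); k3 = f(x_n + h/2, u_n + (h/2)·k2); k4 = f(x_n + h, u_n + h·k3); u_{n+1} = u_n + (h/6)·(k1 + 2k2 + 2k3 + k4).
x=0.000000, u=-1.250000:
  k1 = f(0.000000, -1.250000) = 2.380000
  k2 = f(0.205000, -0.762100) = 1.868439
  k3 = f(0.205000, -0.866970) = 1.973309
  k4 = f(0.410000, -0.440943) = 1.477290
  u ← -1.250000 + (0.41/6)·(k1 + 2k2 + 2k3 + k4) = -0.461380
u(0.41) ≈ -0.4614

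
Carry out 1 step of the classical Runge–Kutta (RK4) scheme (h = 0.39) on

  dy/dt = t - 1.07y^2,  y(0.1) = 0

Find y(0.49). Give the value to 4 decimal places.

RK4: k1 = f(t_n, y_n); k2 = f(t_n + h/2, y_n + (h/2)·k1); k3 = f(t_n + h/2, y_n + (h/2)·k2); k4 = f(t_n + h, y_n + h·k3); y_{n+1} = y_n + (h/6)·(k1 + 2k2 + 2k3 + k4).
t=0.100000, y=0.000000:
  k1 = f(0.100000, 0.000000) = 0.100000
  k2 = f(0.295000, 0.019500) = 0.294593
  k3 = f(0.295000, 0.057446) = 0.291469
  k4 = f(0.490000, 0.113673) = 0.476174
  y ← 0.000000 + (0.39/6)·(k1 + 2k2 + 2k3 + k4) = 0.113639
y(0.49) ≈ 0.1136

0.1136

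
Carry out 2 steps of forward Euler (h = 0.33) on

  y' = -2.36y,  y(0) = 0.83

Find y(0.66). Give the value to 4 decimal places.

Euler: y_{n+1} = y_n + h·f(x_n, y_n).
x=0.000000, y=0.830000: f=-1.958800 → y ← 0.830000 + 0.33·(-1.958800) = 0.183596
x=0.330000, y=0.183596: f=-0.433287 → y ← 0.183596 + 0.33·(-0.433287) = 0.040611
y(0.66) ≈ 0.0406

0.0406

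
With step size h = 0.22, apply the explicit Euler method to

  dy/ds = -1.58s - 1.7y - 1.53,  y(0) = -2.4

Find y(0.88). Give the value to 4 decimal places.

Euler: y_{n+1} = y_n + h·f(s_n, y_n).
s=0.000000, y=-2.400000: f=2.550000 → y ← -2.400000 + 0.22·2.550000 = -1.839000
s=0.220000, y=-1.839000: f=1.248700 → y ← -1.839000 + 0.22·1.248700 = -1.564286
s=0.440000, y=-1.564286: f=0.434086 → y ← -1.564286 + 0.22·0.434086 = -1.468787
s=0.660000, y=-1.468787: f=-0.075862 → y ← -1.468787 + 0.22·(-0.075862) = -1.485477
y(0.88) ≈ -1.4855

-1.4855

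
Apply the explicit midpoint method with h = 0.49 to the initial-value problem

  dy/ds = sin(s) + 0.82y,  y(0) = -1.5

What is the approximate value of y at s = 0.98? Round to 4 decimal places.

-2.7457

Midpoint: k1 = f(s_n, y_n); k2 = f(s_n + h/2, y_n + (h/2)·k1); y_{n+1} = y_n + h·k2.
s=0.000000, y=-1.500000:
  k1 = f(0.000000, -1.500000) = -1.230000
  k2 = f(0.245000, -1.801350) = -1.234551
  y ← -1.500000 + 0.49·(-1.234551) = -2.104930
s=0.490000, y=-2.104930:
  k1 = f(0.490000, -2.104930) = -1.255417
  k2 = f(0.735000, -2.412507) = -1.307668
  y ← -2.104930 + 0.49·(-1.307668) = -2.745687
y(0.98) ≈ -2.7457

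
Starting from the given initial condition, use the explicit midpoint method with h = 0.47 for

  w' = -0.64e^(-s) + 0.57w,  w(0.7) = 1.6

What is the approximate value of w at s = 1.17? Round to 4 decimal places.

1.9480

Midpoint: k1 = f(s_n, w_n); k2 = f(s_n + h/2, w_n + (h/2)·k1); w_{n+1} = w_n + h·k2.
s=0.700000, w=1.600000:
  k1 = f(0.700000, 1.600000) = 0.594185
  k2 = f(0.935000, 1.739634) = 0.740336
  w ← 1.600000 + 0.47·0.740336 = 1.947958
w(1.17) ≈ 1.9480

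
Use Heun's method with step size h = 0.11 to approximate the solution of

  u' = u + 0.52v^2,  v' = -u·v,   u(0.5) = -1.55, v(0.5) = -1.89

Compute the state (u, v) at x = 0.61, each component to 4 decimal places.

-1.4765, -2.2356

Heun on (u,v): k1 = f(x_n, state_n); k2 = f(x_n + h, state_n + h·k1); state_{n+1} = state_n + (h/2)·(k1 + k2).
0.500000: (-1.550000, -1.890000)
  k1 = (0.307492, -2.929500)
  predictor → (-1.516176, -2.212245)
  k2 = (1.028719, -3.354153)
  → (-1.476508, -2.235601)
(u(0.61), v(0.61)) ≈ (-1.4765, -2.2356)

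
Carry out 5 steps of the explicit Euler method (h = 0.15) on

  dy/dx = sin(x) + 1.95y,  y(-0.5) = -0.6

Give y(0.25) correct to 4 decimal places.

Euler: y_{n+1} = y_n + h·f(x_n, y_n).
x=-0.500000, y=-0.600000: f=-1.649426 → y ← -0.600000 + 0.15·(-1.649426) = -0.847414
x=-0.350000, y=-0.847414: f=-1.995355 → y ← -0.847414 + 0.15·(-1.995355) = -1.146717
x=-0.200000, y=-1.146717: f=-2.434768 → y ← -1.146717 + 0.15·(-2.434768) = -1.511932
x=-0.050000, y=-1.511932: f=-2.998247 → y ← -1.511932 + 0.15·(-2.998247) = -1.961669
x=0.100000, y=-1.961669: f=-3.725422 → y ← -1.961669 + 0.15·(-3.725422) = -2.520482
y(0.25) ≈ -2.5205

-2.5205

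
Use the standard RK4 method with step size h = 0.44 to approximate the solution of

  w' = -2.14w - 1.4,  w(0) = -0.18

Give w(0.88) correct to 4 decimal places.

-0.5801

RK4: k1 = f(x_n, w_n); k2 = f(x_n + h/2, w_n + (h/2)·k1); k3 = f(x_n + h/2, w_n + (h/2)·k2); k4 = f(x_n + h, w_n + h·k3); w_{n+1} = w_n + (h/6)·(k1 + 2k2 + 2k3 + k4).
x=0.000000, w=-0.180000:
  k1 = f(0.000000, -0.180000) = -1.014800
  k2 = f(0.220000, -0.403256) = -0.537032
  k3 = f(0.220000, -0.298147) = -0.761965
  k4 = f(0.440000, -0.515265) = -0.297334
  w ← -0.180000 + (0.44/6)·(k1 + 2k2 + 2k3 + k4) = -0.466743
x=0.440000, w=-0.466743:
  k1 = f(0.440000, -0.466743) = -0.401171
  k2 = f(0.660000, -0.555000) = -0.212299
  k3 = f(0.660000, -0.513449) = -0.301220
  k4 = f(0.880000, -0.599280) = -0.117542
  w ← -0.466743 + (0.44/6)·(k1 + 2k2 + 2k3 + k4) = -0.580098
w(0.88) ≈ -0.5801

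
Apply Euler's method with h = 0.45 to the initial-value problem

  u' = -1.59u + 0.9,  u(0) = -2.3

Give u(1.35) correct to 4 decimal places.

0.5000

Euler: u_{n+1} = u_n + h·f(t_n, u_n).
t=0.000000, u=-2.300000: f=4.557000 → u ← -2.300000 + 0.45·4.557000 = -0.249350
t=0.450000, u=-0.249350: f=1.296466 → u ← -0.249350 + 0.45·1.296466 = 0.334060
t=0.900000, u=0.334060: f=0.368845 → u ← 0.334060 + 0.45·0.368845 = 0.500040
u(1.35) ≈ 0.5000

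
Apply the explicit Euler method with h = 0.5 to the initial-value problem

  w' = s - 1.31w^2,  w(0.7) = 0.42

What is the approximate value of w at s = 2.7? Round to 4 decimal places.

1.3553

Euler: w_{n+1} = w_n + h·f(s_n, w_n).
s=0.700000, w=0.420000: f=0.468916 → w ← 0.420000 + 0.5·0.468916 = 0.654458
s=1.200000, w=0.654458: f=0.638907 → w ← 0.654458 + 0.5·0.638907 = 0.973911
s=1.700000, w=0.973911: f=0.457460 → w ← 0.973911 + 0.5·0.457460 = 1.202642
s=2.200000, w=1.202642: f=0.305286 → w ← 1.202642 + 0.5·0.305286 = 1.355284
w(2.7) ≈ 1.3553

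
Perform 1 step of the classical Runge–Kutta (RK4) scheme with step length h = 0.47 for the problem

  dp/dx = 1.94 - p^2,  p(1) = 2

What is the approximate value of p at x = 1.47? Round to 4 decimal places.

RK4: k1 = f(x_n, p_n); k2 = f(x_n + h/2, p_n + (h/2)·k1); k3 = f(x_n + h/2, p_n + (h/2)·k2); k4 = f(x_n + h, p_n + h·k3); p_{n+1} = p_n + (h/6)·(k1 + 2k2 + 2k3 + k4).
x=1.000000, p=2.000000:
  k1 = f(1.000000, 2.000000) = -2.060000
  k2 = f(1.235000, 1.515900) = -0.357953
  k3 = f(1.235000, 1.915881) = -1.730600
  k4 = f(1.470000, 1.186618) = 0.531938
  p ← 2.000000 + (0.47/6)·(k1 + 2k2 + 2k3 + k4) = 1.553095
p(1.47) ≈ 1.5531

1.5531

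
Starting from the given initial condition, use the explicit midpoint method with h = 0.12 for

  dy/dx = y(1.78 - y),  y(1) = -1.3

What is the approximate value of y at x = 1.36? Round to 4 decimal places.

Midpoint: k1 = f(x_n, y_n); k2 = f(x_n + h/2, y_n + (h/2)·k1); y_{n+1} = y_n + h·k2.
x=1.000000, y=-1.300000:
  k1 = f(1.000000, -1.300000) = -4.004000
  k2 = f(1.060000, -1.540240) = -5.113966
  y ← -1.300000 + 0.12·(-5.113966) = -1.913676
x=1.120000, y=-1.913676:
  k1 = f(1.120000, -1.913676) = -7.068499
  k2 = f(1.180000, -2.337786) = -9.626502
  y ← -1.913676 + 0.12·(-9.626502) = -3.068856
x=1.240000, y=-3.068856:
  k1 = f(1.240000, -3.068856) = -14.880442
  k2 = f(1.300000, -3.961683) = -22.746726
  y ← -3.068856 + 0.12·(-22.746726) = -5.798463
y(1.36) ≈ -5.7985

-5.7985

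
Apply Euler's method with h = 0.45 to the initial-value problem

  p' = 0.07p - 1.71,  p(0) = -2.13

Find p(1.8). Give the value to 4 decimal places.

Euler: p_{n+1} = p_n + h·f(x_n, p_n).
x=0.000000, p=-2.130000: f=-1.859100 → p ← -2.130000 + 0.45·(-1.859100) = -2.966595
x=0.450000, p=-2.966595: f=-1.917662 → p ← -2.966595 + 0.45·(-1.917662) = -3.829543
x=0.900000, p=-3.829543: f=-1.978068 → p ← -3.829543 + 0.45·(-1.978068) = -4.719673
x=1.350000, p=-4.719673: f=-2.040377 → p ← -4.719673 + 0.45·(-2.040377) = -5.637843
p(1.8) ≈ -5.6378

-5.6378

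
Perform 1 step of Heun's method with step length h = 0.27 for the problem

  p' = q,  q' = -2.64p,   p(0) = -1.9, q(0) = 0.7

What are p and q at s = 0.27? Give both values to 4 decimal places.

Heun on (p,q): k1 = f(s_n, state_n); k2 = f(s_n + h, state_n + h·k1); state_{n+1} = state_n + (h/2)·(k1 + k2).
0.000000: (-1.900000, 0.700000)
  k1 = (0.700000, 5.016000)
  predictor → (-1.711000, 2.054320)
  k2 = (2.054320, 4.517040)
  → (-1.528167, 1.986960)
(p(0.27), q(0.27)) ≈ (-1.5282, 1.9870)

-1.5282, 1.9870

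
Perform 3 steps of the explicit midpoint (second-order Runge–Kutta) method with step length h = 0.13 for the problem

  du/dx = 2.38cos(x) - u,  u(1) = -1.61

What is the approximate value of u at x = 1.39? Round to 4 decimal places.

Midpoint: k1 = f(x_n, u_n); k2 = f(x_n + h/2, u_n + (h/2)·k1); u_{n+1} = u_n + h·k2.
x=1.000000, u=-1.610000:
  k1 = f(1.000000, -1.610000) = 2.895919
  k2 = f(1.065000, -1.421765) = 2.574885
  u ← -1.610000 + 0.13·2.574885 = -1.275265
x=1.130000, u=-1.275265:
  k1 = f(1.130000, -1.275265) = 2.290715
  k2 = f(1.195000, -1.126368) = 1.999860
  u ← -1.275265 + 0.13·1.999860 = -1.015283
x=1.260000, u=-1.015283:
  k1 = f(1.260000, -1.015283) = 1.743127
  k2 = f(1.325000, -0.901980) = 1.481102
  u ← -1.015283 + 0.13·1.481102 = -0.822740
u(1.39) ≈ -0.8227

-0.8227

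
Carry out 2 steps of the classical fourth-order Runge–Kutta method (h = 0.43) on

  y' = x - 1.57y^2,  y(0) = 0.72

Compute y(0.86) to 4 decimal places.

RK4: k1 = f(x_n, y_n); k2 = f(x_n + h/2, y_n + (h/2)·k1); k3 = f(x_n + h/2, y_n + (h/2)·k2); k4 = f(x_n + h, y_n + h·k3); y_{n+1} = y_n + (h/6)·(k1 + 2k2 + 2k3 + k4).
x=0.000000, y=0.720000:
  k1 = f(0.000000, 0.720000) = -0.813888
  k2 = f(0.215000, 0.545014) = -0.251353
  k3 = f(0.215000, 0.665959) = -0.481297
  k4 = f(0.430000, 0.513042) = 0.016757
  y ← 0.720000 + (0.43/6)·(k1 + 2k2 + 2k3 + k4) = 0.557859
x=0.430000, y=0.557859:
  k1 = f(0.430000, 0.557859) = -0.058594
  k2 = f(0.645000, 0.545261) = 0.178224
  k3 = f(0.645000, 0.596177) = 0.086979
  k4 = f(0.860000, 0.595260) = 0.303695
  y ← 0.557859 + (0.43/6)·(k1 + 2k2 + 2k3 + k4) = 0.613437
y(0.86) ≈ 0.6134

0.6134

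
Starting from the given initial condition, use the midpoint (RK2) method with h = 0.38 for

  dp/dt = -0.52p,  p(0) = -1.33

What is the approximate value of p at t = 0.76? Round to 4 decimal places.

Midpoint: k1 = f(t_n, p_n); k2 = f(t_n + h/2, p_n + (h/2)·k1); p_{n+1} = p_n + h·k2.
t=0.000000, p=-1.330000:
  k1 = f(0.000000, -1.330000) = 0.691600
  k2 = f(0.190000, -1.198596) = 0.623270
  p ← -1.330000 + 0.38·0.623270 = -1.093157
t=0.380000, p=-1.093157:
  k1 = f(0.380000, -1.093157) = 0.568442
  k2 = f(0.570000, -0.985153) = 0.512280
  p ← -1.093157 + 0.38·0.512280 = -0.898491
p(0.76) ≈ -0.8985

-0.8985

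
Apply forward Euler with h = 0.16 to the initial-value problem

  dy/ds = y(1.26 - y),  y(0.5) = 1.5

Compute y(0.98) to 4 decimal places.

Euler: y_{n+1} = y_n + h·f(s_n, y_n).
s=0.500000, y=1.500000: f=-0.360000 → y ← 1.500000 + 0.16·(-0.360000) = 1.442400
s=0.660000, y=1.442400: f=-0.263094 → y ← 1.442400 + 0.16·(-0.263094) = 1.400305
s=0.820000, y=1.400305: f=-0.196470 → y ← 1.400305 + 0.16·(-0.196470) = 1.368870
y(0.98) ≈ 1.3689

1.3689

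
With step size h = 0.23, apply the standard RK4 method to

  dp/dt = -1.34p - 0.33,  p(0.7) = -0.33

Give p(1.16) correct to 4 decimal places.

RK4: k1 = f(t_n, p_n); k2 = f(t_n + h/2, p_n + (h/2)·k1); k3 = f(t_n + h/2, p_n + (h/2)·k2); k4 = f(t_n + h, p_n + h·k3); p_{n+1} = p_n + (h/6)·(k1 + 2k2 + 2k3 + k4).
t=0.700000, p=-0.330000:
  k1 = f(0.700000, -0.330000) = 0.112200
  k2 = f(0.815000, -0.317097) = 0.094910
  k3 = f(0.815000, -0.319085) = 0.097574
  k4 = f(0.930000, -0.307558) = 0.082128
  p ← -0.330000 + (0.23/6)·(k1 + 2k2 + 2k3 + k4) = -0.307794
t=0.930000, p=-0.307794:
  k1 = f(0.930000, -0.307794) = 0.082443
  k2 = f(1.045000, -0.298313) = 0.069739
  k3 = f(1.045000, -0.299774) = 0.071697
  k4 = f(1.160000, -0.291303) = 0.060347
  p ← -0.307794 + (0.23/6)·(k1 + 2k2 + 2k3 + k4) = -0.291477
p(1.16) ≈ -0.2915

-0.2915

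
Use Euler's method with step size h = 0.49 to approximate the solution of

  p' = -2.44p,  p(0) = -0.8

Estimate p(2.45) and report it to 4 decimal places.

0.0002

Euler: p_{n+1} = p_n + h·f(s_n, p_n).
s=0.000000, p=-0.800000: f=1.952000 → p ← -0.800000 + 0.49·1.952000 = 0.156480
s=0.490000, p=0.156480: f=-0.381811 → p ← 0.156480 + 0.49·(-0.381811) = -0.030607
s=0.980000, p=-0.030607: f=0.074682 → p ← -0.030607 + 0.49·0.074682 = 0.005987
s=1.470000, p=0.005987: f=-0.014608 → p ← 0.005987 + 0.49·(-0.014608) = -0.001171
s=1.960000, p=-0.001171: f=0.002857 → p ← -0.001171 + 0.49·0.002857 = 0.000229
p(2.45) ≈ 0.0002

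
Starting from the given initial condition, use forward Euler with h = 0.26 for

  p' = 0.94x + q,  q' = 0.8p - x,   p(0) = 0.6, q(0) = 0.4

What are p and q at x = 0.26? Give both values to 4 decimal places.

0.7040, 0.5248

Euler on (p,q): p_{n+1} = p_n + h·p', q_{n+1} = q_n + h·q'.
0.000000: (0.600000, 0.400000); f=(0.400000, 0.480000) → (0.704000, 0.524800)
(p(0.26), q(0.26)) ≈ (0.7040, 0.5248)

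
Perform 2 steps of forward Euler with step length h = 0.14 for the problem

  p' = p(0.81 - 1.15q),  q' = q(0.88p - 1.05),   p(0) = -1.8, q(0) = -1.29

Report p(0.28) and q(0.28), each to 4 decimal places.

-2.9594, -0.4560

Euler on (p,q): p_{n+1} = p_n + h·p', q_{n+1} = q_n + h·q'.
0.000000: (-1.800000, -1.290000); f=(-4.128300, 3.397860) → (-2.377962, -0.814300)
0.140000: (-2.377962, -0.814300); f=(-4.152979, 2.559023) → (-2.959379, -0.456036)
(p(0.28), q(0.28)) ≈ (-2.9594, -0.4560)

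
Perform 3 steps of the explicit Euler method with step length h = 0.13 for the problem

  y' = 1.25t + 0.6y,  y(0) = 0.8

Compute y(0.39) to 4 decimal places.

1.0672

Euler: y_{n+1} = y_n + h·f(t_n, y_n).
t=0.000000, y=0.800000: f=0.480000 → y ← 0.800000 + 0.13·0.480000 = 0.862400
t=0.130000, y=0.862400: f=0.679940 → y ← 0.862400 + 0.13·0.679940 = 0.950792
t=0.260000, y=0.950792: f=0.895475 → y ← 0.950792 + 0.13·0.895475 = 1.067204
y(0.39) ≈ 1.0672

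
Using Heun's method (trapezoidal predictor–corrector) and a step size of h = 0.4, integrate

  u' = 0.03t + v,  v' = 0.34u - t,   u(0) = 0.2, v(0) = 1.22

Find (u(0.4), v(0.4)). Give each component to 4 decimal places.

Heun on (u,v): k1 = f(t_n, state_n); k2 = f(t_n + h, state_n + h·k1); state_{n+1} = state_n + (h/2)·(k1 + k2).
0.000000: (0.200000, 1.220000)
  k1 = (1.220000, 0.068000)
  predictor → (0.688000, 1.247200)
  k2 = (1.259200, -0.166080)
  → (0.695840, 1.200384)
(u(0.4), v(0.4)) ≈ (0.6958, 1.2004)

0.6958, 1.2004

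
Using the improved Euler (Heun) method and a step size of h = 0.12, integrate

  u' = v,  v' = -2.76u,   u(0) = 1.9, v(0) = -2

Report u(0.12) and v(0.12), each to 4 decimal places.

1.6222, -2.5895

Heun on (u,v): k1 = f(x_n, state_n); k2 = f(x_n + h, state_n + h·k1); state_{n+1} = state_n + (h/2)·(k1 + k2).
0.000000: (1.900000, -2.000000)
  k1 = (-2.000000, -5.244000)
  predictor → (1.660000, -2.629280)
  k2 = (-2.629280, -4.581600)
  → (1.622243, -2.589536)
(u(0.12), v(0.12)) ≈ (1.6222, -2.5895)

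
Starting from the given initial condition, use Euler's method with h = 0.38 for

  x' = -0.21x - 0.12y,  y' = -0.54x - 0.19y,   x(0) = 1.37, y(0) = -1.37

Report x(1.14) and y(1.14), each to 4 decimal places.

Euler on (x,y): x_{n+1} = x_n + h·x', y_{n+1} = y_n + h·y'.
0.000000: (1.370000, -1.370000); f=(-0.123300, -0.479500) → (1.323146, -1.552210)
0.380000: (1.323146, -1.552210); f=(-0.091595, -0.419579) → (1.288340, -1.711650)
0.760000: (1.288340, -1.711650); f=(-0.065153, -0.370490) → (1.263581, -1.852436)
(x(1.14), y(1.14)) ≈ (1.2636, -1.8524)

1.2636, -1.8524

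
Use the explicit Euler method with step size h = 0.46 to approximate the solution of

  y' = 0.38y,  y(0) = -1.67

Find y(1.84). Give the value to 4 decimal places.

-3.1811

Euler: y_{n+1} = y_n + h·f(s_n, y_n).
s=0.000000, y=-1.670000: f=-0.634600 → y ← -1.670000 + 0.46·(-0.634600) = -1.961916
s=0.460000, y=-1.961916: f=-0.745528 → y ← -1.961916 + 0.46·(-0.745528) = -2.304859
s=0.920000, y=-2.304859: f=-0.875846 → y ← -2.304859 + 0.46·(-0.875846) = -2.707748
s=1.380000, y=-2.707748: f=-1.028944 → y ← -2.707748 + 0.46·(-1.028944) = -3.181063
y(1.84) ≈ -3.1811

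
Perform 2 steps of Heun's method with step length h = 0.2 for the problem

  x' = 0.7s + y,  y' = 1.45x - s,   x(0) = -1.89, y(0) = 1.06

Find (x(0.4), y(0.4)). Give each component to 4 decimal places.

Heun on (x,y): k1 = f(s_n, state_n); k2 = f(s_n + h, state_n + h·k1); state_{n+1} = state_n + (h/2)·(k1 + k2).
0.000000: (-1.890000, 1.060000)
  k1 = (1.060000, -2.740500)
  predictor → (-1.678000, 0.511900)
  k2 = (0.651900, -2.633100)
  → (-1.718810, 0.522640)
0.200000: (-1.718810, 0.522640)
  k1 = (0.662640, -2.692274)
  predictor → (-1.586282, -0.015815)
  k2 = (0.264185, -2.700109)
  → (-1.626127, -0.016598)
(x(0.4), y(0.4)) ≈ (-1.6261, -0.0166)

-1.6261, -0.0166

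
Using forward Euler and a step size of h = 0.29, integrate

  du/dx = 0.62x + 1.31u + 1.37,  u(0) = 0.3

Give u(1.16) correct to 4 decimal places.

Euler: u_{n+1} = u_n + h·f(x_n, u_n).
x=0.000000, u=0.300000: f=1.763000 → u ← 0.300000 + 0.29·1.763000 = 0.811270
x=0.290000, u=0.811270: f=2.612564 → u ← 0.811270 + 0.29·2.612564 = 1.568913
x=0.580000, u=1.568913: f=3.784877 → u ← 1.568913 + 0.29·3.784877 = 2.666528
x=0.870000, u=2.666528: f=5.402551 → u ← 2.666528 + 0.29·5.402551 = 4.233268
u(1.16) ≈ 4.2333

4.2333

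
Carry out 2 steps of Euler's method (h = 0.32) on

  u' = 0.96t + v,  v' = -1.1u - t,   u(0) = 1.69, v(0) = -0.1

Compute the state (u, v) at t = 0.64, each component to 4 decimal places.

Euler on (u,v): u_{n+1} = u_n + h·u', v_{n+1} = v_n + h·v'.
0.000000: (1.690000, -0.100000); f=(-0.100000, -1.859000) → (1.658000, -0.694880)
0.320000: (1.658000, -0.694880); f=(-0.387680, -2.143800) → (1.533942, -1.380896)
(u(0.64), v(0.64)) ≈ (1.5339, -1.3809)

1.5339, -1.3809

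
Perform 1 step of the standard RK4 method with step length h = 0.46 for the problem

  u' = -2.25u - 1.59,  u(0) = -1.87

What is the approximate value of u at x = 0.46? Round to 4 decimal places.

RK4: k1 = f(x_n, u_n); k2 = f(x_n + h/2, u_n + (h/2)·k1); k3 = f(x_n + h/2, u_n + (h/2)·k2); k4 = f(x_n + h, u_n + h·k3); u_{n+1} = u_n + (h/6)·(k1 + 2k2 + 2k3 + k4).
x=0.000000, u=-1.870000:
  k1 = f(0.000000, -1.870000) = 2.617500
  k2 = f(0.230000, -1.267975) = 1.262944
  k3 = f(0.230000, -1.579523) = 1.963927
  k4 = f(0.460000, -0.966594) = 0.584836
  u ← -1.870000 + (0.46/6)·(k1 + 2k2 + 2k3 + k4) = -1.129701
u(0.46) ≈ -1.1297

-1.1297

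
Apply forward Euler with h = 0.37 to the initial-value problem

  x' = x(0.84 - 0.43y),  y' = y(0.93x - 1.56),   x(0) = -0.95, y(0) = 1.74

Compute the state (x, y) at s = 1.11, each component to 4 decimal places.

-1.6507, -0.0002

Euler on (x,y): x_{n+1} = x_n + h·x', y_{n+1} = y_n + h·y'.
0.000000: (-0.950000, 1.740000); f=(-0.087210, -4.251690) → (-0.982268, 0.166875)
0.370000: (-0.982268, 0.166875); f=(-0.754621, -0.412766) → (-1.261478, 0.014151)
0.740000: (-1.261478, 0.014151); f=(-1.051965, -0.038678) → (-1.650705, -0.000160)
(x(1.11), y(1.11)) ≈ (-1.6507, -0.0002)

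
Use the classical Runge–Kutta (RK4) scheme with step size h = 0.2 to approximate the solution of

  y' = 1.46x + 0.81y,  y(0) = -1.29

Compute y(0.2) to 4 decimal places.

RK4: k1 = f(x_n, y_n); k2 = f(x_n + h/2, y_n + (h/2)·k1); k3 = f(x_n + h/2, y_n + (h/2)·k2); k4 = f(x_n + h, y_n + h·k3); y_{n+1} = y_n + (h/6)·(k1 + 2k2 + 2k3 + k4).
x=0.000000, y=-1.290000:
  k1 = f(0.000000, -1.290000) = -1.044900
  k2 = f(0.100000, -1.394490) = -0.983537
  k3 = f(0.100000, -1.388354) = -0.978566
  k4 = f(0.200000, -1.485713) = -0.911428
  y ← -1.290000 + (0.2/6)·(k1 + 2k2 + 2k3 + k4) = -1.486018
y(0.2) ≈ -1.4860

-1.4860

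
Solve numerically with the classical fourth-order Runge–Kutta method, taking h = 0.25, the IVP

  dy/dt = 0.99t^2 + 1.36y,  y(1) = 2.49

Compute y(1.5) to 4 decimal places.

RK4: k1 = f(t_n, y_n); k2 = f(t_n + h/2, y_n + (h/2)·k1); k3 = f(t_n + h/2, y_n + (h/2)·k2); k4 = f(t_n + h, y_n + h·k3); y_{n+1} = y_n + (h/6)·(k1 + 2k2 + 2k3 + k4).
t=1.000000, y=2.490000:
  k1 = f(1.000000, 2.490000) = 4.376400
  k2 = f(1.125000, 3.037050) = 5.383357
  k3 = f(1.125000, 3.162920) = 5.554539
  k4 = f(1.250000, 3.878635) = 6.821818
  y ← 2.490000 + (0.25/6)·(k1 + 2k2 + 2k3 + k4) = 3.868084
t=1.250000, y=3.868084:
  k1 = f(1.250000, 3.868084) = 6.807469
  k2 = f(1.375000, 4.719017) = 8.289582
  k3 = f(1.375000, 4.904282) = 8.541542
  k4 = f(1.500000, 6.003469) = 10.392218
  y ← 3.868084 + (0.25/6)·(k1 + 2k2 + 2k3 + k4) = 5.987331
y(1.5) ≈ 5.9873

5.9873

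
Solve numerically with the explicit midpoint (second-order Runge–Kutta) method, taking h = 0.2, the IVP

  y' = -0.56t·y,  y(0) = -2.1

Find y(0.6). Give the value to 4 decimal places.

-1.8976

Midpoint: k1 = f(t_n, y_n); k2 = f(t_n + h/2, y_n + (h/2)·k1); y_{n+1} = y_n + h·k2.
t=0.000000, y=-2.100000:
  k1 = f(0.000000, -2.100000) = 0.000000
  k2 = f(0.100000, -2.100000) = 0.117600
  y ← -2.100000 + 0.2·0.117600 = -2.076480
t=0.200000, y=-2.076480:
  k1 = f(0.200000, -2.076480) = 0.232566
  k2 = f(0.300000, -2.053223) = 0.344942
  y ← -2.076480 + 0.2·0.344942 = -2.007492
t=0.400000, y=-2.007492:
  k1 = f(0.400000, -2.007492) = 0.449678
  k2 = f(0.500000, -1.962524) = 0.549507
  y ← -2.007492 + 0.2·0.549507 = -1.897590
y(0.6) ≈ -1.8976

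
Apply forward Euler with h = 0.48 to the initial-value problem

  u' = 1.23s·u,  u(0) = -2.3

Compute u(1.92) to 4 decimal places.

Euler: u_{n+1} = u_n + h·f(s_n, u_n).
s=0.000000, u=-2.300000: f=0.000000 → u ← -2.300000 + 0.48·0.000000 = -2.300000
s=0.480000, u=-2.300000: f=-1.357920 → u ← -2.300000 + 0.48·(-1.357920) = -2.951802
s=0.960000, u=-2.951802: f=-3.485487 → u ← -2.951802 + 0.48·(-3.485487) = -4.624836
s=1.440000, u=-4.624836: f=-8.191509 → u ← -4.624836 + 0.48·(-8.191509) = -8.556760
u(1.92) ≈ -8.5568

-8.5568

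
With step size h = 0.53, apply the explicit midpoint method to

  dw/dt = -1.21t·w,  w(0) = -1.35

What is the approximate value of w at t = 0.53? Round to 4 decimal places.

Midpoint: k1 = f(t_n, w_n); k2 = f(t_n + h/2, w_n + (h/2)·k1); w_{n+1} = w_n + h·k2.
t=0.000000, w=-1.350000:
  k1 = f(0.000000, -1.350000) = 0.000000
  k2 = f(0.265000, -1.350000) = 0.432878
  w ← -1.350000 + 0.53·0.432878 = -1.120575
w(0.53) ≈ -1.1206

-1.1206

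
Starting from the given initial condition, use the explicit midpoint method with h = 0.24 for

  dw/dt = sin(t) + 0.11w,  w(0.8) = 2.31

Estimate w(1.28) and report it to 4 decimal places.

2.8564

Midpoint: k1 = f(t_n, w_n); k2 = f(t_n + h/2, w_n + (h/2)·k1); w_{n+1} = w_n + h·k2.
t=0.800000, w=2.310000:
  k1 = f(0.800000, 2.310000) = 0.971456
  k2 = f(0.920000, 2.426575) = 1.062525
  w ← 2.310000 + 0.24·1.062525 = 2.565006
t=1.040000, w=2.565006:
  k1 = f(1.040000, 2.565006) = 1.144555
  k2 = f(1.160000, 2.702353) = 1.214062
  w ← 2.565006 + 0.24·1.214062 = 2.856381
w(1.28) ≈ 2.8564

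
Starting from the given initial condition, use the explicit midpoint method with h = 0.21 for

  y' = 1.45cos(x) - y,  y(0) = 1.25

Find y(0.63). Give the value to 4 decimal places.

1.2920

Midpoint: k1 = f(x_n, y_n); k2 = f(x_n + h/2, y_n + (h/2)·k1); y_{n+1} = y_n + h·k2.
x=0.000000, y=1.250000:
  k1 = f(0.000000, 1.250000) = 0.200000
  k2 = f(0.105000, 1.271000) = 0.171014
  y ← 1.250000 + 0.21·0.171014 = 1.285913
x=0.210000, y=1.285913:
  k1 = f(0.210000, 1.285913) = 0.132232
  k2 = f(0.315000, 1.299797) = 0.078857
  y ← 1.285913 + 0.21·0.078857 = 1.302473
x=0.420000, y=1.302473:
  k1 = f(0.420000, 1.302473) = 0.021506
  k2 = f(0.525000, 1.304731) = -0.050011
  y ← 1.302473 + 0.21·(-0.050011) = 1.291971
y(0.63) ≈ 1.2920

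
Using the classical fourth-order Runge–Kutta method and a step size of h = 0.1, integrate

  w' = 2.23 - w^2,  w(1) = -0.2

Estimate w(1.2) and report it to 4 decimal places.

0.2426

RK4: k1 = f(x_n, w_n); k2 = f(x_n + h/2, w_n + (h/2)·k1); k3 = f(x_n + h/2, w_n + (h/2)·k2); k4 = f(x_n + h, w_n + h·k3); w_{n+1} = w_n + (h/6)·(k1 + 2k2 + 2k3 + k4).
x=1.000000, w=-0.200000:
  k1 = f(1.000000, -0.200000) = 2.190000
  k2 = f(1.050000, -0.090500) = 2.221810
  k3 = f(1.050000, -0.088910) = 2.222095
  k4 = f(1.100000, 0.022210) = 2.229507
  w ← -0.200000 + (0.1/6)·(k1 + 2k2 + 2k3 + k4) = 0.021789
x=1.100000, w=0.021789:
  k1 = f(1.100000, 0.021789) = 2.229525
  k2 = f(1.150000, 0.133265) = 2.212240
  k3 = f(1.150000, 0.132401) = 2.212470
  k4 = f(1.200000, 0.243036) = 2.170934
  w ← 0.021789 + (0.1/6)·(k1 + 2k2 + 2k3 + k4) = 0.242620
w(1.2) ≈ 0.2426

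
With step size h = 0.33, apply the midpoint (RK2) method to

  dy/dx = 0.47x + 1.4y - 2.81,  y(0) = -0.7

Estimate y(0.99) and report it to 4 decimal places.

-8.0901

Midpoint: k1 = f(x_n, y_n); k2 = f(x_n + h/2, y_n + (h/2)·k1); y_{n+1} = y_n + h·k2.
x=0.000000, y=-0.700000:
  k1 = f(0.000000, -0.700000) = -3.790000
  k2 = f(0.165000, -1.325350) = -4.587940
  y ← -0.700000 + 0.33·(-4.587940) = -2.214020
x=0.330000, y=-2.214020:
  k1 = f(0.330000, -2.214020) = -5.754528
  k2 = f(0.495000, -3.163517) = -7.006274
  y ← -2.214020 + 0.33·(-7.006274) = -4.526091
x=0.660000, y=-4.526091:
  k1 = f(0.660000, -4.526091) = -8.836327
  k2 = f(0.825000, -5.984085) = -10.799969
  y ← -4.526091 + 0.33·(-10.799969) = -8.090080
y(0.99) ≈ -8.0901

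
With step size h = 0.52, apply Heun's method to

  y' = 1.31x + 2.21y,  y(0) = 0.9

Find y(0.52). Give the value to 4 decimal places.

2.7057

Heun: k1 = f(x_n, y_n); k2 = f(x_n + h, y_n + h·k1); y_{n+1} = y_n + (h/2)·(k1 + k2).
x=0.000000, y=0.900000:
  k1 = f(0.000000, 0.900000) = 1.989000
  k2 = f(0.520000, 1.934280) = 4.955959
  y ← 0.900000 + (0.52/2)·(1.989000 + 4.955959) = 2.705689
y(0.52) ≈ 2.7057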